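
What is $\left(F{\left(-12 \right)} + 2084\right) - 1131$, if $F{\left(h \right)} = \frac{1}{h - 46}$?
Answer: $\frac{55273}{58} \approx 952.98$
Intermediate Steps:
$F{\left(h \right)} = \frac{1}{-46 + h}$
$\left(F{\left(-12 \right)} + 2084\right) - 1131 = \left(\frac{1}{-46 - 12} + 2084\right) - 1131 = \left(\frac{1}{-58} + 2084\right) - 1131 = \left(- \frac{1}{58} + 2084\right) - 1131 = \frac{120871}{58} - 1131 = \frac{55273}{58}$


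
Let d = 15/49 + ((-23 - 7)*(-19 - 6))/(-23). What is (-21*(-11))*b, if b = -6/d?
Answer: 173558/4045 ≈ 42.907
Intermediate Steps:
d = -36405/1127 (d = 15*(1/49) - 30*(-25)*(-1/23) = 15/49 + 750*(-1/23) = 15/49 - 750/23 = -36405/1127 ≈ -32.303)
b = 2254/12135 (b = -6/(-36405/1127) = -6*(-1127/36405) = 2254/12135 ≈ 0.18574)
(-21*(-11))*b = -21*(-11)*(2254/12135) = 231*(2254/12135) = 173558/4045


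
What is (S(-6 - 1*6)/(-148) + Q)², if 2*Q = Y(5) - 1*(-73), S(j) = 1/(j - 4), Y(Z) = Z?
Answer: 8529076609/5607424 ≈ 1521.0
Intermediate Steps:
S(j) = 1/(-4 + j)
Q = 39 (Q = (5 - 1*(-73))/2 = (5 + 73)/2 = (½)*78 = 39)
(S(-6 - 1*6)/(-148) + Q)² = (1/(-4 + (-6 - 1*6)*(-148)) + 39)² = (-1/148/(-4 + (-6 - 6)) + 39)² = (-1/148/(-4 - 12) + 39)² = (-1/148/(-16) + 39)² = (-1/16*(-1/148) + 39)² = (1/2368 + 39)² = (92353/2368)² = 8529076609/5607424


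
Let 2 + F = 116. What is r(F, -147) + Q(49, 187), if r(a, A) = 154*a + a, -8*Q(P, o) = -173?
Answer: 141533/8 ≈ 17692.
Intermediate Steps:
F = 114 (F = -2 + 116 = 114)
Q(P, o) = 173/8 (Q(P, o) = -⅛*(-173) = 173/8)
r(a, A) = 155*a
r(F, -147) + Q(49, 187) = 155*114 + 173/8 = 17670 + 173/8 = 141533/8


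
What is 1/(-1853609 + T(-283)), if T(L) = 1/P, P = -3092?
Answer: -3092/5731359029 ≈ -5.3949e-7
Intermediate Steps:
T(L) = -1/3092 (T(L) = 1/(-3092) = -1/3092)
1/(-1853609 + T(-283)) = 1/(-1853609 - 1/3092) = 1/(-5731359029/3092) = -3092/5731359029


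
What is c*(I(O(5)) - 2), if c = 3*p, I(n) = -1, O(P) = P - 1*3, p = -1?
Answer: 9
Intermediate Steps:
O(P) = -3 + P (O(P) = P - 3 = -3 + P)
c = -3 (c = 3*(-1) = -3)
c*(I(O(5)) - 2) = -3*(-1 - 2) = -3*(-3) = 9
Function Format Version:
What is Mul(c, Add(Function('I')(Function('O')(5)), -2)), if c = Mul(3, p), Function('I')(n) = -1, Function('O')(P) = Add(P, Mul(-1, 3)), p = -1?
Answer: 9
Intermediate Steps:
Function('O')(P) = Add(-3, P) (Function('O')(P) = Add(P, -3) = Add(-3, P))
c = -3 (c = Mul(3, -1) = -3)
Mul(c, Add(Function('I')(Function('O')(5)), -2)) = Mul(-3, Add(-1, -2)) = Mul(-3, -3) = 9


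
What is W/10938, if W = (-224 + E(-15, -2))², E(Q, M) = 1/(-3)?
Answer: 452929/98442 ≈ 4.6010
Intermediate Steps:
E(Q, M) = -⅓
W = 452929/9 (W = (-224 - ⅓)² = (-673/3)² = 452929/9 ≈ 50325.)
W/10938 = (452929/9)/10938 = (452929/9)*(1/10938) = 452929/98442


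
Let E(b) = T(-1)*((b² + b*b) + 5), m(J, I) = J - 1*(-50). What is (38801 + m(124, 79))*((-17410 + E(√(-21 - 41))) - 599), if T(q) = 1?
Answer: -706538800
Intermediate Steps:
m(J, I) = 50 + J (m(J, I) = J + 50 = 50 + J)
E(b) = 5 + 2*b² (E(b) = 1*((b² + b*b) + 5) = 1*((b² + b²) + 5) = 1*(2*b² + 5) = 1*(5 + 2*b²) = 5 + 2*b²)
(38801 + m(124, 79))*((-17410 + E(√(-21 - 41))) - 599) = (38801 + (50 + 124))*((-17410 + (5 + 2*(√(-21 - 41))²)) - 599) = (38801 + 174)*((-17410 + (5 + 2*(√(-62))²)) - 599) = 38975*((-17410 + (5 + 2*(I*√62)²)) - 599) = 38975*((-17410 + (5 + 2*(-62))) - 599) = 38975*((-17410 + (5 - 124)) - 599) = 38975*((-17410 - 119) - 599) = 38975*(-17529 - 599) = 38975*(-18128) = -706538800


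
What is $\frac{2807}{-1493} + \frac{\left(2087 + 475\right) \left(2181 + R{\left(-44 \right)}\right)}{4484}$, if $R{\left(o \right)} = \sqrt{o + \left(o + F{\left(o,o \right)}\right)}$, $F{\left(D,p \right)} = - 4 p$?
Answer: $\frac{4164941179}{3347306} + \frac{1281 \sqrt{22}}{1121} \approx 1249.6$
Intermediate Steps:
$R{\left(o \right)} = \sqrt{2} \sqrt{- o}$ ($R{\left(o \right)} = \sqrt{o + \left(o - 4 o\right)} = \sqrt{o - 3 o} = \sqrt{- 2 o} = \sqrt{2} \sqrt{- o}$)
$\frac{2807}{-1493} + \frac{\left(2087 + 475\right) \left(2181 + R{\left(-44 \right)}\right)}{4484} = \frac{2807}{-1493} + \frac{\left(2087 + 475\right) \left(2181 + \sqrt{2} \sqrt{\left(-1\right) \left(-44\right)}\right)}{4484} = 2807 \left(- \frac{1}{1493}\right) + 2562 \left(2181 + \sqrt{2} \sqrt{44}\right) \frac{1}{4484} = - \frac{2807}{1493} + 2562 \left(2181 + \sqrt{2} \cdot 2 \sqrt{11}\right) \frac{1}{4484} = - \frac{2807}{1493} + 2562 \left(2181 + 2 \sqrt{22}\right) \frac{1}{4484} = - \frac{2807}{1493} + \left(5587722 + 5124 \sqrt{22}\right) \frac{1}{4484} = - \frac{2807}{1493} + \left(\frac{2793861}{2242} + \frac{1281 \sqrt{22}}{1121}\right) = \frac{4164941179}{3347306} + \frac{1281 \sqrt{22}}{1121}$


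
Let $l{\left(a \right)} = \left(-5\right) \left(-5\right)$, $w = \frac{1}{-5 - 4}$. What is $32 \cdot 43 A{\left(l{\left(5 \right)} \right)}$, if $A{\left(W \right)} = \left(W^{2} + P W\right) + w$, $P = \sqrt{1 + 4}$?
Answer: $\frac{7738624}{9} + 34400 \sqrt{5} \approx 9.3677 \cdot 10^{5}$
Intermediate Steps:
$P = \sqrt{5} \approx 2.2361$
$w = - \frac{1}{9}$ ($w = \frac{1}{-9} = - \frac{1}{9} \approx -0.11111$)
$l{\left(a \right)} = 25$
$A{\left(W \right)} = - \frac{1}{9} + W^{2} + W \sqrt{5}$ ($A{\left(W \right)} = \left(W^{2} + \sqrt{5} W\right) - \frac{1}{9} = \left(W^{2} + W \sqrt{5}\right) - \frac{1}{9} = - \frac{1}{9} + W^{2} + W \sqrt{5}$)
$32 \cdot 43 A{\left(l{\left(5 \right)} \right)} = 32 \cdot 43 \left(- \frac{1}{9} + 25^{2} + 25 \sqrt{5}\right) = 1376 \left(- \frac{1}{9} + 625 + 25 \sqrt{5}\right) = 1376 \left(\frac{5624}{9} + 25 \sqrt{5}\right) = \frac{7738624}{9} + 34400 \sqrt{5}$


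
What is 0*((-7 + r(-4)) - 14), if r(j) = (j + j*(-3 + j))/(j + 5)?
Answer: 0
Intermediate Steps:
r(j) = (j + j*(-3 + j))/(5 + j)
0*((-7 + r(-4)) - 14) = 0*((-7 - 4*(-2 - 4)/(5 - 4)) - 14) = 0*((-7 - 4*(-6)/1) - 14) = 0*((-7 - 4*1*(-6)) - 14) = 0*((-7 + 24) - 14) = 0*(17 - 14) = 0*3 = 0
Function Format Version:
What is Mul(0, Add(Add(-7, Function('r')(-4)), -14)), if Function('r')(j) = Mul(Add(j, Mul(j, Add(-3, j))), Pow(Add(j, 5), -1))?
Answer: 0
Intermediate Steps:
Function('r')(j) = Mul(Pow(Add(5, j), -1), Add(j, Mul(j, Add(-3, j)))) (Function('r')(j) = Mul(Add(j, Mul(j, Add(-3, j))), Pow(Add(5, j), -1)) = Mul(Pow(Add(5, j), -1), Add(j, Mul(j, Add(-3, j)))))
Mul(0, Add(Add(-7, Function('r')(-4)), -14)) = Mul(0, Add(Add(-7, Mul(-4, Pow(Add(5, -4), -1), Add(-2, -4))), -14)) = Mul(0, Add(Add(-7, Mul(-4, Pow(1, -1), -6)), -14)) = Mul(0, Add(Add(-7, Mul(-4, 1, -6)), -14)) = Mul(0, Add(Add(-7, 24), -14)) = Mul(0, Add(17, -14)) = Mul(0, 3) = 0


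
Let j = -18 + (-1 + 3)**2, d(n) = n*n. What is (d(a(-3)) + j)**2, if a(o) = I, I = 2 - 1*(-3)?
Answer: 121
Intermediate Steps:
I = 5 (I = 2 + 3 = 5)
a(o) = 5
d(n) = n**2
j = -14 (j = -18 + 2**2 = -18 + 4 = -14)
(d(a(-3)) + j)**2 = (5**2 - 14)**2 = (25 - 14)**2 = 11**2 = 121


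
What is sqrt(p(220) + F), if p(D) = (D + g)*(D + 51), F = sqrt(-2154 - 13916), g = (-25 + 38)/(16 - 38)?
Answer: sqrt(28778574 + 484*I*sqrt(16070))/22 ≈ 243.84 + 0.25994*I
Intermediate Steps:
g = -13/22 (g = 13/(-22) = 13*(-1/22) = -13/22 ≈ -0.59091)
F = I*sqrt(16070) (F = sqrt(-16070) = I*sqrt(16070) ≈ 126.77*I)
p(D) = (51 + D)*(-13/22 + D) (p(D) = (D - 13/22)*(D + 51) = (-13/22 + D)*(51 + D) = (51 + D)*(-13/22 + D))
sqrt(p(220) + F) = sqrt((-663/22 + 220**2 + (1109/22)*220) + I*sqrt(16070)) = sqrt((-663/22 + 48400 + 11090) + I*sqrt(16070)) = sqrt(1308117/22 + I*sqrt(16070))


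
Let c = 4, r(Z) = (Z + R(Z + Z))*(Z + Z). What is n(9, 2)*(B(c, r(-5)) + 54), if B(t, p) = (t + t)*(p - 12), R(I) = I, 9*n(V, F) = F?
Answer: 772/3 ≈ 257.33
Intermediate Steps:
n(V, F) = F/9
r(Z) = 6*Z² (r(Z) = (Z + (Z + Z))*(Z + Z) = (Z + 2*Z)*(2*Z) = (3*Z)*(2*Z) = 6*Z²)
B(t, p) = 2*t*(-12 + p) (B(t, p) = (2*t)*(-12 + p) = 2*t*(-12 + p))
n(9, 2)*(B(c, r(-5)) + 54) = ((⅑)*2)*(2*4*(-12 + 6*(-5)²) + 54) = 2*(2*4*(-12 + 6*25) + 54)/9 = 2*(2*4*(-12 + 150) + 54)/9 = 2*(2*4*138 + 54)/9 = 2*(1104 + 54)/9 = (2/9)*1158 = 772/3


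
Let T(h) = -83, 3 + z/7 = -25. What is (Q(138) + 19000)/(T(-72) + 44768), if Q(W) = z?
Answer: 6268/14895 ≈ 0.42081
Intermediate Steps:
z = -196 (z = -21 + 7*(-25) = -21 - 175 = -196)
Q(W) = -196
(Q(138) + 19000)/(T(-72) + 44768) = (-196 + 19000)/(-83 + 44768) = 18804/44685 = 18804*(1/44685) = 6268/14895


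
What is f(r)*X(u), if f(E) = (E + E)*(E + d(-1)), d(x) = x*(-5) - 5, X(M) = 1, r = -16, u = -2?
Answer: 512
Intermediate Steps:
d(x) = -5 - 5*x (d(x) = -5*x - 5 = -5 - 5*x)
f(E) = 2*E**2 (f(E) = (E + E)*(E + (-5 - 5*(-1))) = (2*E)*(E + (-5 + 5)) = (2*E)*(E + 0) = (2*E)*E = 2*E**2)
f(r)*X(u) = (2*(-16)**2)*1 = (2*256)*1 = 512*1 = 512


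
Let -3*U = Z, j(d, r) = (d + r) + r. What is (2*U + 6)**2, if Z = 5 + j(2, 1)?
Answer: 0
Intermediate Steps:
j(d, r) = d + 2*r
Z = 9 (Z = 5 + (2 + 2*1) = 5 + (2 + 2) = 5 + 4 = 9)
U = -3 (U = -1/3*9 = -3)
(2*U + 6)**2 = (2*(-3) + 6)**2 = (-6 + 6)**2 = 0**2 = 0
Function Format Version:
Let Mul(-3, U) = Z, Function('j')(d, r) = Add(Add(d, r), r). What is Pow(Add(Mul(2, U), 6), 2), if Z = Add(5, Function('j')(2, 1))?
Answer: 0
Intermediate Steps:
Function('j')(d, r) = Add(d, Mul(2, r))
Z = 9 (Z = Add(5, Add(2, Mul(2, 1))) = Add(5, Add(2, 2)) = Add(5, 4) = 9)
U = -3 (U = Mul(Rational(-1, 3), 9) = -3)
Pow(Add(Mul(2, U), 6), 2) = Pow(Add(Mul(2, -3), 6), 2) = Pow(Add(-6, 6), 2) = Pow(0, 2) = 0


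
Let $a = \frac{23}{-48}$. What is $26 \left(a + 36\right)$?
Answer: $\frac{22165}{24} \approx 923.54$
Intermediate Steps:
$a = - \frac{23}{48}$ ($a = 23 \left(- \frac{1}{48}\right) = - \frac{23}{48} \approx -0.47917$)
$26 \left(a + 36\right) = 26 \left(- \frac{23}{48} + 36\right) = 26 \cdot \frac{1705}{48} = \frac{22165}{24}$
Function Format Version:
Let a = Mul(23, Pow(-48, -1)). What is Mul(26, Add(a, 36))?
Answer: Rational(22165, 24) ≈ 923.54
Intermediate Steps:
a = Rational(-23, 48) (a = Mul(23, Rational(-1, 48)) = Rational(-23, 48) ≈ -0.47917)
Mul(26, Add(a, 36)) = Mul(26, Add(Rational(-23, 48), 36)) = Mul(26, Rational(1705, 48)) = Rational(22165, 24)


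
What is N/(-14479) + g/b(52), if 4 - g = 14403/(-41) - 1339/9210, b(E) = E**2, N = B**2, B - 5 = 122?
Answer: -14525307955609/14783890673760 ≈ -0.98251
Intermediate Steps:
B = 127 (B = 5 + 122 = 127)
N = 16129 (N = 127**2 = 16129)
g = 134216969/377610 (g = 4 - (14403/(-41) - 1339/9210) = 4 - (14403*(-1/41) - 1339*1/9210) = 4 - (-14403/41 - 1339/9210) = 4 - 1*(-132706529/377610) = 4 + 132706529/377610 = 134216969/377610 ≈ 355.44)
N/(-14479) + g/b(52) = 16129/(-14479) + 134216969/(377610*(52**2)) = 16129*(-1/14479) + (134216969/377610)/2704 = -16129/14479 + (134216969/377610)*(1/2704) = -16129/14479 + 134216969/1021057440 = -14525307955609/14783890673760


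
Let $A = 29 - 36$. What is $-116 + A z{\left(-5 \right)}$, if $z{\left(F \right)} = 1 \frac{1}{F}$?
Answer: $- \frac{573}{5} \approx -114.6$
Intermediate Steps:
$z{\left(F \right)} = \frac{1}{F}$
$A = -7$ ($A = 29 - 36 = -7$)
$-116 + A z{\left(-5 \right)} = -116 - \frac{7}{-5} = -116 - - \frac{7}{5} = -116 + \frac{7}{5} = - \frac{573}{5}$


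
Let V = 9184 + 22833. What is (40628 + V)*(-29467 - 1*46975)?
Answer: -5553129090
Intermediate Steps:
V = 32017
(40628 + V)*(-29467 - 1*46975) = (40628 + 32017)*(-29467 - 1*46975) = 72645*(-29467 - 46975) = 72645*(-76442) = -5553129090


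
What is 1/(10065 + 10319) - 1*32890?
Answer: -670429759/20384 ≈ -32890.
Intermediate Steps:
1/(10065 + 10319) - 1*32890 = 1/20384 - 32890 = -670429759/20384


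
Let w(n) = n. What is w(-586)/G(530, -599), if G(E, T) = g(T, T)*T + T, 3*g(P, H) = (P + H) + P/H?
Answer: -293/119201 ≈ -0.0024580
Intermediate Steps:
g(P, H) = H/3 + P/3 + P/(3*H) (g(P, H) = ((P + H) + P/H)/3 = ((H + P) + P/H)/3 = (H + P + P/H)/3 = H/3 + P/3 + P/(3*H))
G(E, T) = 2*T²/3 + 4*T/3 (G(E, T) = ((T + T*(T + T))/(3*T))*T + T = ((T + T*(2*T))/(3*T))*T + T = ((T + 2*T²)/(3*T))*T + T = (T/3 + 2*T²/3) + T = 2*T²/3 + 4*T/3)
w(-586)/G(530, -599) = -586*(-3/(1198*(2 - 599))) = -586/((⅔)*(-599)*(-597)) = -586/238402 = -586*1/238402 = -293/119201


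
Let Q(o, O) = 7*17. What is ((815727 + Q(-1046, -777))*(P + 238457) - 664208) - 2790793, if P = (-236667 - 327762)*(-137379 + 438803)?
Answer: -138801681729579395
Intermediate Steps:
P = -170132446896 (P = -564429*301424 = -170132446896)
Q(o, O) = 119
((815727 + Q(-1046, -777))*(P + 238457) - 664208) - 2790793 = ((815727 + 119)*(-170132446896 + 238457) - 664208) - 2790793 = (815846*(-170132208439) - 664208) - 2790793 = (-138801681726124394 - 664208) - 2790793 = -138801681726788602 - 2790793 = -138801681729579395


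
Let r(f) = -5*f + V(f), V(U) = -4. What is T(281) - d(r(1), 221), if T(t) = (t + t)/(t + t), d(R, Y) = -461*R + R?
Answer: -4139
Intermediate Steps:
r(f) = -4 - 5*f (r(f) = -5*f - 4 = -4 - 5*f)
d(R, Y) = -460*R
T(t) = 1 (T(t) = (2*t)/((2*t)) = (2*t)*(1/(2*t)) = 1)
T(281) - d(r(1), 221) = 1 - (-460)*(-4 - 5*1) = 1 - (-460)*(-4 - 5) = 1 - (-460)*(-9) = 1 - 1*4140 = 1 - 4140 = -4139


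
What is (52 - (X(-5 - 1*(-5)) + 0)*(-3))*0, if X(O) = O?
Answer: 0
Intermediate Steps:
(52 - (X(-5 - 1*(-5)) + 0)*(-3))*0 = (52 - ((-5 - 1*(-5)) + 0)*(-3))*0 = (52 - ((-5 + 5) + 0)*(-3))*0 = (52 - (0 + 0)*(-3))*0 = (52 - 0*(-3))*0 = (52 - 1*0)*0 = (52 + 0)*0 = 52*0 = 0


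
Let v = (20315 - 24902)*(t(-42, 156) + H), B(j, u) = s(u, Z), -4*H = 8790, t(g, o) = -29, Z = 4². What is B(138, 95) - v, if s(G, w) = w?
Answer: -20425879/2 ≈ -1.0213e+7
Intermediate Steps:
Z = 16
H = -4395/2 (H = -¼*8790 = -4395/2 ≈ -2197.5)
B(j, u) = 16
v = 20425911/2 (v = (20315 - 24902)*(-29 - 4395/2) = -4587*(-4453/2) = 20425911/2 ≈ 1.0213e+7)
B(138, 95) - v = 16 - 1*20425911/2 = 16 - 20425911/2 = -20425879/2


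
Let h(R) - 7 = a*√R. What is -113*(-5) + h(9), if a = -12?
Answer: 536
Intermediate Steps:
h(R) = 7 - 12*√R
-113*(-5) + h(9) = -113*(-5) + (7 - 12*√9) = 565 + (7 - 12*3) = 565 + (7 - 36) = 565 - 29 = 536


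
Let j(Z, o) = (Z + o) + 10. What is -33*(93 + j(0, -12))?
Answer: -3003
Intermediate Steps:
j(Z, o) = 10 + Z + o
-33*(93 + j(0, -12)) = -33*(93 + (10 + 0 - 12)) = -33*(93 - 2) = -33*91 = -3003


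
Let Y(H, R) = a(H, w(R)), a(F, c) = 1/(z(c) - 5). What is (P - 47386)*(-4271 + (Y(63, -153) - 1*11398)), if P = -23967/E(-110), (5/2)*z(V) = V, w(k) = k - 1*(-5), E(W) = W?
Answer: 13048421710361/17655 ≈ 7.3908e+8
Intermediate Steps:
w(k) = 5 + k (w(k) = k + 5 = 5 + k)
z(V) = 2*V/5
a(F, c) = 1/(-5 + 2*c/5) (a(F, c) = 1/(2*c/5 - 5) = 1/(-5 + 2*c/5))
P = 23967/110 (P = -23967/(-110) = -23967*(-1/110) = 23967/110 ≈ 217.88)
Y(H, R) = 5/(-15 + 2*R) (Y(H, R) = 5/(-25 + 2*(5 + R)) = 5/(-25 + (10 + 2*R)) = 5/(-15 + 2*R))
(P - 47386)*(-4271 + (Y(63, -153) - 1*11398)) = (23967/110 - 47386)*(-4271 + (5/(-15 + 2*(-153)) - 1*11398)) = -5188493*(-4271 + (5/(-15 - 306) - 11398))/110 = -5188493*(-4271 + (5/(-321) - 11398))/110 = -5188493*(-4271 + (5*(-1/321) - 11398))/110 = -5188493*(-4271 + (-5/321 - 11398))/110 = -5188493*(-4271 - 3658763/321)/110 = -5188493/110*(-5029754/321) = 13048421710361/17655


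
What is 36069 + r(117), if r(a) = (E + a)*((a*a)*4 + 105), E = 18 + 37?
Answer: 9472161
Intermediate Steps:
E = 55
r(a) = (55 + a)*(105 + 4*a²) (r(a) = (55 + a)*((a*a)*4 + 105) = (55 + a)*(a²*4 + 105) = (55 + a)*(4*a² + 105) = (55 + a)*(105 + 4*a²))
36069 + r(117) = 36069 + (5775 + 4*117³ + 105*117 + 220*117²) = 36069 + (5775 + 4*1601613 + 12285 + 220*13689) = 36069 + (5775 + 6406452 + 12285 + 3011580) = 36069 + 9436092 = 9472161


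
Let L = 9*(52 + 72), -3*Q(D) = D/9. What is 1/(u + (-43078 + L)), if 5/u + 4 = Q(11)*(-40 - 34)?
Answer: -706/29625037 ≈ -2.3831e-5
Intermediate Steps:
Q(D) = -D/27 (Q(D) = -D/(3*9) = -D/27)
L = 1116 (L = 9*124 = 1116)
u = 135/706 (u = 5/(-4 + (-1/27*11)*(-40 - 34)) = 5/(-4 - 11/27*(-74)) = 5/(-4 + 814/27) = 5/(706/27) = 5*(27/706) = 135/706 ≈ 0.19122)
1/(u + (-43078 + L)) = 1/(135/706 + (-43078 + 1116)) = 1/(135/706 - 41962) = 1/(-29625037/706) = -706/29625037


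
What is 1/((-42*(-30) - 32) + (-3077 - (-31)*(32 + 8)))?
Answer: -1/609 ≈ -0.0016420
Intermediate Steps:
1/((-42*(-30) - 32) + (-3077 - (-31)*(32 + 8))) = 1/((1260 - 32) + (-3077 - (-31)*40)) = 1/(1228 + (-3077 - 1*(-1240))) = 1/(1228 + (-3077 + 1240)) = 1/(1228 - 1837) = 1/(-609) = -1/609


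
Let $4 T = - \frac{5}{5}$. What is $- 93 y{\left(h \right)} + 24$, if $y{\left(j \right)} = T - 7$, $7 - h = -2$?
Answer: $\frac{2793}{4} \approx 698.25$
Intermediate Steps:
$h = 9$ ($h = 7 - -2 = 7 + 2 = 9$)
$T = - \frac{1}{4}$ ($T = \frac{\left(-5\right) \frac{1}{5}}{4} = \frac{1}{4} \left(-1\right) = - \frac{1}{4} \approx -0.25$)
$y{\left(j \right)} = - \frac{29}{4}$ ($y{\left(j \right)} = - \frac{1}{4} - 7 = - \frac{29}{4}$)
$- 93 y{\left(h \right)} + 24 = \left(-93\right) \left(- \frac{29}{4}\right) + 24 = \frac{2697}{4} + 24 = \frac{2793}{4}$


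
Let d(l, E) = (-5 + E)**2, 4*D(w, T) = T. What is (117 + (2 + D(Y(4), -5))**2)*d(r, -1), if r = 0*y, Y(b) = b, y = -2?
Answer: 16929/4 ≈ 4232.3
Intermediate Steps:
D(w, T) = T/4
r = 0 (r = 0*(-2) = 0)
(117 + (2 + D(Y(4), -5))**2)*d(r, -1) = (117 + (2 + (1/4)*(-5))**2)*(-5 - 1)**2 = (117 + (2 - 5/4)**2)*(-6)**2 = (117 + (3/4)**2)*36 = (117 + 9/16)*36 = (1881/16)*36 = 16929/4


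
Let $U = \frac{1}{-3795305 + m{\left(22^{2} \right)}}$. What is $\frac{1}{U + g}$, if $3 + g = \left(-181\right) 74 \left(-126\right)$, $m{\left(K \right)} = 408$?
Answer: $\frac{3794897}{6404423767976} \approx 5.9254 \cdot 10^{-7}$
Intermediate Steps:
$g = 1687641$ ($g = -3 + \left(-181\right) 74 \left(-126\right) = -3 - -1687644 = -3 + 1687644 = 1687641$)
$U = - \frac{1}{3794897}$ ($U = \frac{1}{-3795305 + 408} = \frac{1}{-3794897} = - \frac{1}{3794897} \approx -2.6351 \cdot 10^{-7}$)
$\frac{1}{U + g} = \frac{1}{- \frac{1}{3794897} + 1687641} = \frac{1}{\frac{6404423767976}{3794897}} = \frac{3794897}{6404423767976}$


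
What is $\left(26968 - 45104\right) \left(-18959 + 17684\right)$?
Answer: $23123400$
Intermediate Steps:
$\left(26968 - 45104\right) \left(-18959 + 17684\right) = \left(-18136\right) \left(-1275\right) = 23123400$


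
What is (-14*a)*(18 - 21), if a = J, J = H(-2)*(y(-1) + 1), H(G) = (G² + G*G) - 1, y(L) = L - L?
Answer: 294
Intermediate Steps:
y(L) = 0
H(G) = -1 + 2*G² (H(G) = (G² + G²) - 1 = 2*G² - 1 = -1 + 2*G²)
J = 7 (J = (-1 + 2*(-2)²)*(0 + 1) = (-1 + 2*4)*1 = (-1 + 8)*1 = 7*1 = 7)
a = 7
(-14*a)*(18 - 21) = (-14*7)*(18 - 21) = -98*(-3) = 294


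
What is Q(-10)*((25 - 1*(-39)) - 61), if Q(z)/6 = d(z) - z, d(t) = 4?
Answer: 252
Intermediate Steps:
Q(z) = 24 - 6*z (Q(z) = 6*(4 - z) = 24 - 6*z)
Q(-10)*((25 - 1*(-39)) - 61) = (24 - 6*(-10))*((25 - 1*(-39)) - 61) = (24 + 60)*((25 + 39) - 61) = 84*(64 - 61) = 84*3 = 252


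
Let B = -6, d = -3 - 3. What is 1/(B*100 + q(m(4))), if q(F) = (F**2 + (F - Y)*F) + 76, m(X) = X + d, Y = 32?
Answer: -1/452 ≈ -0.0022124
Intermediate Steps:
d = -6
m(X) = -6 + X (m(X) = X - 6 = -6 + X)
q(F) = 76 + F**2 + F*(-32 + F) (q(F) = (F**2 + (F - 1*32)*F) + 76 = (F**2 + (F - 32)*F) + 76 = (F**2 + (-32 + F)*F) + 76 = (F**2 + F*(-32 + F)) + 76 = 76 + F**2 + F*(-32 + F))
1/(B*100 + q(m(4))) = 1/(-6*100 + (76 - 32*(-6 + 4) + 2*(-6 + 4)**2)) = 1/(-600 + (76 - 32*(-2) + 2*(-2)**2)) = 1/(-600 + (76 + 64 + 2*4)) = 1/(-600 + (76 + 64 + 8)) = 1/(-600 + 148) = 1/(-452) = -1/452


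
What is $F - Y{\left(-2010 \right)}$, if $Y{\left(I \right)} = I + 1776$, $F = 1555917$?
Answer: $1556151$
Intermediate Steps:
$Y{\left(I \right)} = 1776 + I$
$F - Y{\left(-2010 \right)} = 1555917 - \left(1776 - 2010\right) = 1555917 - -234 = 1555917 + 234 = 1556151$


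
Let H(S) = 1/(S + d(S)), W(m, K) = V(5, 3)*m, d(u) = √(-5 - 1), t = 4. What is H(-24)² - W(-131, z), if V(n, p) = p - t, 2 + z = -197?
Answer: -131 + (24 - I*√6)⁻² ≈ -131.0 + 0.00034711*I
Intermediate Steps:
z = -199 (z = -2 - 197 = -199)
V(n, p) = -4 + p (V(n, p) = p - 1*4 = p - 4 = -4 + p)
d(u) = I*√6 (d(u) = √(-6) = I*√6)
W(m, K) = -m (W(m, K) = (-4 + 3)*m = -m)
H(S) = 1/(S + I*√6)
H(-24)² - W(-131, z) = (1/(-24 + I*√6))² - (-1)*(-131) = (-24 + I*√6)⁻² - 1*131 = (-24 + I*√6)⁻² - 131 = -131 + (-24 + I*√6)⁻²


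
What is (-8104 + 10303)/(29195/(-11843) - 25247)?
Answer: -8680919/99676472 ≈ -0.087091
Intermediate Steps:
(-8104 + 10303)/(29195/(-11843) - 25247) = 2199/(29195*(-1/11843) - 25247) = 2199/(-29195/11843 - 25247) = 2199/(-299029416/11843) = 2199*(-11843/299029416) = -8680919/99676472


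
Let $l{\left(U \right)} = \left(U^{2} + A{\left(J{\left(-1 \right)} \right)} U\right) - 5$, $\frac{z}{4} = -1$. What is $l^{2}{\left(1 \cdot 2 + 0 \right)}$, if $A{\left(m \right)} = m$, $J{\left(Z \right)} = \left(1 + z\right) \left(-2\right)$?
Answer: $121$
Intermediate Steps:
$z = -4$ ($z = 4 \left(-1\right) = -4$)
$J{\left(Z \right)} = 6$ ($J{\left(Z \right)} = \left(1 - 4\right) \left(-2\right) = \left(-3\right) \left(-2\right) = 6$)
$l{\left(U \right)} = -5 + U^{2} + 6 U$ ($l{\left(U \right)} = \left(U^{2} + 6 U\right) - 5 = -5 + U^{2} + 6 U$)
$l^{2}{\left(1 \cdot 2 + 0 \right)} = \left(-5 + \left(1 \cdot 2 + 0\right)^{2} + 6 \left(1 \cdot 2 + 0\right)\right)^{2} = \left(-5 + \left(2 + 0\right)^{2} + 6 \left(2 + 0\right)\right)^{2} = \left(-5 + 2^{2} + 6 \cdot 2\right)^{2} = \left(-5 + 4 + 12\right)^{2} = 11^{2} = 121$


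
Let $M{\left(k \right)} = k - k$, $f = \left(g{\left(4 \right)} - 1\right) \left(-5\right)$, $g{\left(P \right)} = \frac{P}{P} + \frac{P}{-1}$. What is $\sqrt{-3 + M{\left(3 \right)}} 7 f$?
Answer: $140 i \sqrt{3} \approx 242.49 i$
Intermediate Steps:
$g{\left(P \right)} = 1 - P$ ($g{\left(P \right)} = 1 + P \left(-1\right) = 1 - P$)
$f = 20$ ($f = \left(\left(1 - 4\right) - 1\right) \left(-5\right) = \left(-3 - 1\right) \left(-5\right) = \left(-4\right) \left(-5\right) = 20$)
$M{\left(k \right)} = 0$
$\sqrt{-3 + M{\left(3 \right)}} 7 f = \sqrt{-3 + 0} \cdot 7 \cdot 20 = \sqrt{-3} \cdot 7 \cdot 20 = i \sqrt{3} \cdot 7 \cdot 20 = 7 i \sqrt{3} \cdot 20 = 140 i \sqrt{3}$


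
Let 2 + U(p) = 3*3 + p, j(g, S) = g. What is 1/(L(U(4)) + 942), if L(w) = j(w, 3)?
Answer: 1/953 ≈ 0.0010493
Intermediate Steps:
U(p) = 7 + p (U(p) = -2 + (3*3 + p) = -2 + (9 + p) = 7 + p)
L(w) = w
1/(L(U(4)) + 942) = 1/((7 + 4) + 942) = 1/(11 + 942) = 1/953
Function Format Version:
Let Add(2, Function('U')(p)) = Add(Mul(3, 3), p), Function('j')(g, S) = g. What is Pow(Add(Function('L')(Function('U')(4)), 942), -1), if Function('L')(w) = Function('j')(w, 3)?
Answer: Rational(1, 953) ≈ 0.0010493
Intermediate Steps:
Function('U')(p) = Add(7, p) (Function('U')(p) = Add(-2, Add(Mul(3, 3), p)) = Add(-2, Add(9, p)) = Add(7, p))
Function('L')(w) = w
Pow(Add(Function('L')(Function('U')(4)), 942), -1) = Pow(Add(Add(7, 4), 942), -1) = Pow(Add(11, 942), -1) = Pow(953, -1) = Rational(1, 953)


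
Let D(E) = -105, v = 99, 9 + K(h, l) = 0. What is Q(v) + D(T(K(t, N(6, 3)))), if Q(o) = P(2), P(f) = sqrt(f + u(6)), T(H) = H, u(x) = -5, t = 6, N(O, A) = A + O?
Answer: -105 + I*sqrt(3) ≈ -105.0 + 1.732*I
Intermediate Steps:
K(h, l) = -9 (K(h, l) = -9 + 0 = -9)
P(f) = sqrt(-5 + f) (P(f) = sqrt(f - 5) = sqrt(-5 + f))
Q(o) = I*sqrt(3) (Q(o) = sqrt(-5 + 2) = sqrt(-3) = I*sqrt(3))
Q(v) + D(T(K(t, N(6, 3)))) = I*sqrt(3) - 105 = -105 + I*sqrt(3)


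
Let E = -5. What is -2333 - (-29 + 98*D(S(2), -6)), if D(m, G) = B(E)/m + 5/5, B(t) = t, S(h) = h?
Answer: -2157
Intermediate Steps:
D(m, G) = 1 - 5/m (D(m, G) = -5/m + 5/5 = -5/m + 5*(⅕) = -5/m + 1 = 1 - 5/m)
-2333 - (-29 + 98*D(S(2), -6)) = -2333 - (-29 + 98*((-5 + 2)/2)) = -2333 - (-29 + 98*((½)*(-3))) = -2333 - (-29 + 98*(-3/2)) = -2333 - (-29 - 147) = -2333 - 1*(-176) = -2333 + 176 = -2157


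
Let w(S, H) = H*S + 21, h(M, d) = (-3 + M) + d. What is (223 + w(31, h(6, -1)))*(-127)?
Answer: -38862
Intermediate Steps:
h(M, d) = -3 + M + d
w(S, H) = 21 + H*S
(223 + w(31, h(6, -1)))*(-127) = (223 + (21 + (-3 + 6 - 1)*31))*(-127) = (223 + (21 + 2*31))*(-127) = (223 + (21 + 62))*(-127) = (223 + 83)*(-127) = 306*(-127) = -38862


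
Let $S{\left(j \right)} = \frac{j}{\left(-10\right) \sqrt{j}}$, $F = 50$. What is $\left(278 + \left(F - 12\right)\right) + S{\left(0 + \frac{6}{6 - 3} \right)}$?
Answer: $316 - \frac{\sqrt{2}}{10} \approx 315.86$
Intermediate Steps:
$S{\left(j \right)} = - \frac{\sqrt{j}}{10}$ ($S{\left(j \right)} = j \left(- \frac{1}{10 \sqrt{j}}\right) = - \frac{\sqrt{j}}{10}$)
$\left(278 + \left(F - 12\right)\right) + S{\left(0 + \frac{6}{6 - 3} \right)} = \left(278 + \left(50 - 12\right)\right) - \frac{\sqrt{0 + \frac{6}{6 - 3}}}{10} = \left(278 + \left(50 - 12\right)\right) - \frac{\sqrt{0 + \frac{6}{3}}}{10} = \left(278 + 38\right) - \frac{\sqrt{0 + 6 \cdot \frac{1}{3}}}{10} = 316 - \frac{\sqrt{0 + 2}}{10} = 316 - \frac{\sqrt{2}}{10}$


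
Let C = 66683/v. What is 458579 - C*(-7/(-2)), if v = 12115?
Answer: 11110902389/24230 ≈ 4.5856e+5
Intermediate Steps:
C = 66683/12115 ≈ 5.5042
458579 - C*(-7/(-2)) = 458579 - 66683*(-7/(-2))/12115 = 458579 - 66683*(-7*(-½))/12115 = 458579 - 66683*7/(12115*2) = 458579 - 1*466781/24230 = 458579 - 466781/24230 = 11110902389/24230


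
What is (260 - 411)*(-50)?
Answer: 7550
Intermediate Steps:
(260 - 411)*(-50) = -151*(-50) = 7550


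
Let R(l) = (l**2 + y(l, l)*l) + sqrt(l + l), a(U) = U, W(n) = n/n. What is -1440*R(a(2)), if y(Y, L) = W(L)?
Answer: -11520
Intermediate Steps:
W(n) = 1
y(Y, L) = 1
R(l) = l + l**2 + sqrt(2)*sqrt(l) (R(l) = (l**2 + 1*l) + sqrt(l + l) = (l**2 + l) + sqrt(2*l) = (l + l**2) + sqrt(2)*sqrt(l) = l + l**2 + sqrt(2)*sqrt(l))
-1440*R(a(2)) = -1440*(2 + 2**2 + sqrt(2)*sqrt(2)) = -1440*(2 + 4 + 2) = -1440*8 = -11520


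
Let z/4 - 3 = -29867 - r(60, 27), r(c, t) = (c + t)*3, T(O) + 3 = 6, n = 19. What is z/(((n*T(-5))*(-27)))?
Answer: 120500/1539 ≈ 78.298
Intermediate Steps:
T(O) = 3 (T(O) = -3 + 6 = 3)
r(c, t) = 3*c + 3*t
z = -120500 (z = 12 + 4*(-29867 - (3*60 + 3*27)) = 12 + 4*(-29867 - (180 + 81)) = 12 + 4*(-29867 - 1*261) = 12 + 4*(-29867 - 261) = 12 + 4*(-30128) = 12 - 120512 = -120500)
z/(((n*T(-5))*(-27))) = -120500/((19*3)*(-27)) = -120500/(57*(-27)) = -120500/(-1539) = -120500*(-1/1539) = 120500/1539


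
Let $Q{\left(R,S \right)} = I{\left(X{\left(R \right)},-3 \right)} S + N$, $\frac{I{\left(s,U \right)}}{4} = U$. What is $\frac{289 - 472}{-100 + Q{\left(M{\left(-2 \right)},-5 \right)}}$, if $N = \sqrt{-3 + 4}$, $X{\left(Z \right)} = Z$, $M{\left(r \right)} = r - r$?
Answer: $\frac{61}{13} \approx 4.6923$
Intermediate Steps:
$M{\left(r \right)} = 0$
$I{\left(s,U \right)} = 4 U$
$N = 1$ ($N = \sqrt{1} = 1$)
$Q{\left(R,S \right)} = 1 - 12 S$ ($Q{\left(R,S \right)} = 4 \left(-3\right) S + 1 = - 12 S + 1 = 1 - 12 S$)
$\frac{289 - 472}{-100 + Q{\left(M{\left(-2 \right)},-5 \right)}} = \frac{289 - 472}{-100 + \left(1 - -60\right)} = - \frac{183}{-100 + \left(1 + 60\right)} = - \frac{183}{-100 + 61} = - \frac{183}{-39} = \left(-183\right) \left(- \frac{1}{39}\right) = \frac{61}{13}$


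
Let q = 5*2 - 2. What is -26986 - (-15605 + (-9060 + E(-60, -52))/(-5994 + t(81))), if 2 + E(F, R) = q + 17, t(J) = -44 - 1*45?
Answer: -9891380/869 ≈ -11382.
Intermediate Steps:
t(J) = -89 (t(J) = -44 - 45 = -89)
q = 8 (q = 10 - 2 = 8)
E(F, R) = 23 (E(F, R) = -2 + (8 + 17) = -2 + 25 = 23)
-26986 - (-15605 + (-9060 + E(-60, -52))/(-5994 + t(81))) = -26986 - (-15605 + (-9060 + 23)/(-5994 - 89)) = -26986 - (-15605 - 9037/(-6083)) = -26986 - (-15605 - 9037*(-1/6083)) = -26986 - (-15605 + 1291/869) = -26986 - 1*(-13559454/869) = -26986 + 13559454/869 = -9891380/869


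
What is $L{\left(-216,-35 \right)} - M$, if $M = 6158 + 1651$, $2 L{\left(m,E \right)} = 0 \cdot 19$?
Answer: $-7809$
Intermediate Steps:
$L{\left(m,E \right)} = 0$ ($L{\left(m,E \right)} = \frac{0 \cdot 19}{2} = \frac{1}{2} \cdot 0 = 0$)
$M = 7809$
$L{\left(-216,-35 \right)} - M = 0 - 7809 = -7809$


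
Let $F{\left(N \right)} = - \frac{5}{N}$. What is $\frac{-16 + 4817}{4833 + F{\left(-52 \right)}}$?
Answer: $\frac{249652}{251321} \approx 0.99336$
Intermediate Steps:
$\frac{-16 + 4817}{4833 + F{\left(-52 \right)}} = \frac{-16 + 4817}{4833 - \frac{5}{-52}} = \frac{4801}{4833 - - \frac{5}{52}} = \frac{4801}{4833 + \frac{5}{52}} = \frac{4801}{\frac{251321}{52}} = 4801 \cdot \frac{52}{251321} = \frac{249652}{251321}$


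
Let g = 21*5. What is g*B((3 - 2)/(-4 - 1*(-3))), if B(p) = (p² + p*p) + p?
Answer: 105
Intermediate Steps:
g = 105
B(p) = p + 2*p² (B(p) = (p² + p²) + p = 2*p² + p = p + 2*p²)
g*B((3 - 2)/(-4 - 1*(-3))) = 105*(((3 - 2)/(-4 - 1*(-3)))*(1 + 2*((3 - 2)/(-4 - 1*(-3))))) = 105*((1/(-4 + 3))*(1 + 2*(1/(-4 + 3)))) = 105*((1/(-1))*(1 + 2*(1/(-1)))) = 105*((1*(-1))*(1 + 2*(1*(-1)))) = 105*(-(1 + 2*(-1))) = 105*(-(1 - 2)) = 105*(-1*(-1)) = 105*1 = 105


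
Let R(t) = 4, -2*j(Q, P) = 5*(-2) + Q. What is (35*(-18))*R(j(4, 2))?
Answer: -2520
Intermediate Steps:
j(Q, P) = 5 - Q/2 (j(Q, P) = -(5*(-2) + Q)/2 = -(-10 + Q)/2 = 5 - Q/2)
(35*(-18))*R(j(4, 2)) = (35*(-18))*4 = -630*4 = -2520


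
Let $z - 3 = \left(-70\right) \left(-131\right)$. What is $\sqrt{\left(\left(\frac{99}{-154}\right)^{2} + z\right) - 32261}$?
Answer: $\frac{i \sqrt{4525167}}{14} \approx 151.95 i$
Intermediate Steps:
$z = 9173$ ($z = 3 - -9170 = 3 + 9170 = 9173$)
$\sqrt{\left(\left(\frac{99}{-154}\right)^{2} + z\right) - 32261} = \sqrt{\left(\left(\frac{99}{-154}\right)^{2} + 9173\right) - 32261} = \sqrt{\left(\left(99 \left(- \frac{1}{154}\right)\right)^{2} + 9173\right) - 32261} = \sqrt{\left(\left(- \frac{9}{14}\right)^{2} + 9173\right) - 32261} = \sqrt{\left(\frac{81}{196} + 9173\right) - 32261} = \sqrt{\frac{1797989}{196} - 32261} = \sqrt{- \frac{4525167}{196}} = \frac{i \sqrt{4525167}}{14}$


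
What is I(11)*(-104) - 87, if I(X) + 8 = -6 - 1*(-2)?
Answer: 1161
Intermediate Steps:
I(X) = -12 (I(X) = -8 + (-6 - 1*(-2)) = -8 + (-6 + 2) = -8 - 4 = -12)
I(11)*(-104) - 87 = -12*(-104) - 87 = 1248 - 87 = 1161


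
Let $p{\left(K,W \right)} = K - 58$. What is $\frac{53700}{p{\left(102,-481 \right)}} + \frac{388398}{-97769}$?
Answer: $\frac{1308276447}{1075459} \approx 1216.5$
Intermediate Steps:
$p{\left(K,W \right)} = -58 + K$ ($p{\left(K,W \right)} = K - 58 = -58 + K$)
$\frac{53700}{p{\left(102,-481 \right)}} + \frac{388398}{-97769} = \frac{53700}{-58 + 102} + \frac{388398}{-97769} = \frac{53700}{44} + 388398 \left(- \frac{1}{97769}\right) = 53700 \cdot \frac{1}{44} - \frac{388398}{97769} = \frac{13425}{11} - \frac{388398}{97769} = \frac{1308276447}{1075459}$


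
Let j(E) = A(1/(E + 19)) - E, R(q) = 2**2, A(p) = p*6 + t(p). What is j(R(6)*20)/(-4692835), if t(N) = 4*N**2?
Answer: 111926/6570639405 ≈ 1.7034e-5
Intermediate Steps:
A(p) = 4*p**2 + 6*p (A(p) = p*6 + 4*p**2 = 6*p + 4*p**2 = 4*p**2 + 6*p)
R(q) = 4
j(E) = -E + 2*(3 + 2/(19 + E))/(19 + E) (j(E) = 2*(3 + 2/(E + 19))/(E + 19) - E = 2*(3 + 2/(19 + E))/(19 + E) - E = -E + 2*(3 + 2/(19 + E))/(19 + E))
j(R(6)*20)/(-4692835) = (-4*20 + 4/(19 + 4*20)**2 + 6/(19 + 4*20))/(-4692835) = (-1*80 + 4/(19 + 80)**2 + 6/(19 + 80))*(-1/4692835) = (-80 + 4/99**2 + 6/99)*(-1/4692835) = (-80 + 4*(1/9801) + 6*(1/99))*(-1/4692835) = (-80 + 4/9801 + 2/33)*(-1/4692835) = -783482/9801*(-1/4692835) = 111926/6570639405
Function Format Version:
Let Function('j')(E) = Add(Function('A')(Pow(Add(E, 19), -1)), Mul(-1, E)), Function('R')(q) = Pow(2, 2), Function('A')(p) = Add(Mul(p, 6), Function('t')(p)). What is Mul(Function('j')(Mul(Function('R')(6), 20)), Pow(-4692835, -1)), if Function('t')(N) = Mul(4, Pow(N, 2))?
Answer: Rational(111926, 6570639405) ≈ 1.7034e-5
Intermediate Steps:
Function('A')(p) = Add(Mul(4, Pow(p, 2)), Mul(6, p)) (Function('A')(p) = Add(Mul(p, 6), Mul(4, Pow(p, 2))) = Add(Mul(6, p), Mul(4, Pow(p, 2))) = Add(Mul(4, Pow(p, 2)), Mul(6, p)))
Function('R')(q) = 4
Function('j')(E) = Add(Mul(-1, E), Mul(2, Pow(Add(19, E), -1), Add(3, Mul(2, Pow(Add(19, E), -1))))) (Function('j')(E) = Add(Mul(2, Pow(Add(E, 19), -1), Add(3, Mul(2, Pow(Add(E, 19), -1)))), Mul(-1, E)) = Add(Mul(2, Pow(Add(19, E), -1), Add(3, Mul(2, Pow(Add(19, E), -1)))), Mul(-1, E)) = Add(Mul(-1, E), Mul(2, Pow(Add(19, E), -1), Add(3, Mul(2, Pow(Add(19, E), -1))))))
Mul(Function('j')(Mul(Function('R')(6), 20)), Pow(-4692835, -1)) = Mul(Add(Mul(-1, Mul(4, 20)), Mul(4, Pow(Add(19, Mul(4, 20)), -2)), Mul(6, Pow(Add(19, Mul(4, 20)), -1))), Pow(-4692835, -1)) = Mul(Add(Mul(-1, 80), Mul(4, Pow(Add(19, 80), -2)), Mul(6, Pow(Add(19, 80), -1))), Rational(-1, 4692835)) = Mul(Add(-80, Mul(4, Pow(99, -2)), Mul(6, Pow(99, -1))), Rational(-1, 4692835)) = Mul(Add(-80, Mul(4, Rational(1, 9801)), Mul(6, Rational(1, 99))), Rational(-1, 4692835)) = Mul(Add(-80, Rational(4, 9801), Rational(2, 33)), Rational(-1, 4692835)) = Mul(Rational(-783482, 9801), Rational(-1, 4692835)) = Rational(111926, 6570639405)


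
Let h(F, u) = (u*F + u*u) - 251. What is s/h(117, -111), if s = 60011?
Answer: -8573/131 ≈ -65.443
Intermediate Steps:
h(F, u) = -251 + u**2 + F*u (h(F, u) = (F*u + u**2) - 251 = (u**2 + F*u) - 251 = -251 + u**2 + F*u)
s/h(117, -111) = 60011/(-251 + (-111)**2 + 117*(-111)) = 60011/(-251 + 12321 - 12987) = 60011/(-917) = 60011*(-1/917) = -8573/131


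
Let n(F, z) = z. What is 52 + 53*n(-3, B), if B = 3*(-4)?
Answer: -584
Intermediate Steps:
B = -12
52 + 53*n(-3, B) = 52 + 53*(-12) = 52 - 636 = -584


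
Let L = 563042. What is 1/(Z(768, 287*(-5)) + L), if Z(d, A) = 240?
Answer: 1/563282 ≈ 1.7753e-6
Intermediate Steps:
1/(Z(768, 287*(-5)) + L) = 1/(240 + 563042) = 1/563282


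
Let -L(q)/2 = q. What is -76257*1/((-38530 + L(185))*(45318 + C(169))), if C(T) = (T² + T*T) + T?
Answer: 8473/443498900 ≈ 1.9105e-5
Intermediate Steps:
C(T) = T + 2*T² (C(T) = (T² + T²) + T = 2*T² + T = T + 2*T²)
L(q) = -2*q
-76257*1/((-38530 + L(185))*(45318 + C(169))) = -76257*1/((-38530 - 2*185)*(45318 + 169*(1 + 2*169))) = -76257*1/((-38530 - 370)*(45318 + 169*(1 + 338))) = -76257*(-1/(38900*(45318 + 169*339))) = -76257*(-1/(38900*(45318 + 57291))) = -76257/((-38900*102609)) = -76257/(-3991490100) = -76257*(-1/3991490100) = 8473/443498900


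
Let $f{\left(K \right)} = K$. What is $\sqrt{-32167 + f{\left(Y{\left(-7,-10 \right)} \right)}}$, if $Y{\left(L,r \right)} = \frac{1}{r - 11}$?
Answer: $\frac{2 i \sqrt{3546417}}{21} \approx 179.35 i$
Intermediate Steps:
$Y{\left(L,r \right)} = \frac{1}{-11 + r}$
$\sqrt{-32167 + f{\left(Y{\left(-7,-10 \right)} \right)}} = \sqrt{-32167 + \frac{1}{-11 - 10}} = \sqrt{-32167 + \frac{1}{-21}} = \sqrt{-32167 - \frac{1}{21}} = \sqrt{- \frac{675508}{21}} = \frac{2 i \sqrt{3546417}}{21}$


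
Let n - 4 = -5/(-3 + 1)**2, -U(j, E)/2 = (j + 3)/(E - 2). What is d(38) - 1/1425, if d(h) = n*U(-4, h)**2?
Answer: 4793/615600 ≈ 0.0077859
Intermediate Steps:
U(j, E) = -2*(3 + j)/(-2 + E) (U(j, E) = -2*(j + 3)/(E - 2) = -2*(3 + j)/(-2 + E))
n = 11/4 (n = 4 - 5/(-3 + 1)**2 = 4 - 5/((-2)**2) = 4 - 5/4 = 11/4 ≈ 2.7500)
d(h) = 11/(-2 + h)**2 (d(h) = 11*(2*(-3 - 1*(-4))/(-2 + h))**2/4 = 11*(2*(-3 + 4)/(-2 + h))**2/4 = 11*(2*1/(-2 + h))**2/4 = 11*(2/(-2 + h))**2/4 = 11*(4/(-2 + h)**2)/4 = 11/(-2 + h)**2)
d(38) - 1/1425 = 11/(-2 + 38)**2 - 1/1425 = 11/36**2 - 1*1/1425 = 11*(1/1296) - 1/1425 = 11/1296 - 1/1425 = 4793/615600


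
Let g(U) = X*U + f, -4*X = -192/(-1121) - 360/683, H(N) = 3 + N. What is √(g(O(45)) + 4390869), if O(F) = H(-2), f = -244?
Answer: √2573824836038147783/765643 ≈ 2095.4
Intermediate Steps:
O(F) = 1 (O(F) = 3 - 2 = 1)
X = 68106/765643 (X = -(-192/(-1121) - 360/683)/4 = -(-192*(-1/1121) - 360*1/683)/4 = -(192/1121 - 360/683)/4 = -¼*(-272424/765643) = 68106/765643 ≈ 0.088953)
g(U) = -244 + 68106*U/765643 (g(U) = 68106*U/765643 - 244 = -244 + 68106*U/765643)
√(g(O(45)) + 4390869) = √((-244 + (68106/765643)*1) + 4390869) = √((-244 + 68106/765643) + 4390869) = √(-186748786/765643 + 4390869) = √(3361651364981/765643) = √2573824836038147783/765643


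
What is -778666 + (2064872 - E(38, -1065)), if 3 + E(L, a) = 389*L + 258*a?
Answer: 1546197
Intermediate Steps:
E(L, a) = -3 + 258*a + 389*L (E(L, a) = -3 + (389*L + 258*a) = -3 + (258*a + 389*L) = -3 + 258*a + 389*L)
-778666 + (2064872 - E(38, -1065)) = -778666 + (2064872 - (-3 + 258*(-1065) + 389*38)) = -778666 + (2064872 - (-3 - 274770 + 14782)) = -778666 + (2064872 - 1*(-259991)) = -778666 + (2064872 + 259991) = -778666 + 2324863 = 1546197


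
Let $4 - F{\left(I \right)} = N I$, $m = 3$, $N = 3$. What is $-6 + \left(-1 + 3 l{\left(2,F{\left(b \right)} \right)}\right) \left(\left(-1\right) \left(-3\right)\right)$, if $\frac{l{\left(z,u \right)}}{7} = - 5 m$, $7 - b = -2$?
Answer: $-954$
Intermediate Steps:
$b = 9$ ($b = 7 - -2 = 7 + 2 = 9$)
$F{\left(I \right)} = 4 - 3 I$
$l{\left(z,u \right)} = -105$ ($l{\left(z,u \right)} = 7 \left(\left(-5\right) 3\right) = 7 \left(-15\right) = -105$)
$-6 + \left(-1 + 3 l{\left(2,F{\left(b \right)} \right)}\right) \left(\left(-1\right) \left(-3\right)\right) = -6 + \left(-1 + 3 \left(-105\right)\right) \left(\left(-1\right) \left(-3\right)\right) = -6 + \left(-1 - 315\right) 3 = -6 - 948 = -954$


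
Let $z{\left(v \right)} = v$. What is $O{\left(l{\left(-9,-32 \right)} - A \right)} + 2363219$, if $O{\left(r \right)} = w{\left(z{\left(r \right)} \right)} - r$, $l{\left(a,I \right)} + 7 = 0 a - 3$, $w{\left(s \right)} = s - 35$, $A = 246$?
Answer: $2363184$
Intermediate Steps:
$w{\left(s \right)} = -35 + s$
$l{\left(a,I \right)} = -10$ ($l{\left(a,I \right)} = -7 - \left(3 + 0 a\right) = -7 + \left(0 - 3\right) = -7 - 3 = -10$)
$O{\left(r \right)} = -35$ ($O{\left(r \right)} = \left(-35 + r\right) - r = -35$)
$O{\left(l{\left(-9,-32 \right)} - A \right)} + 2363219 = -35 + 2363219 = 2363184$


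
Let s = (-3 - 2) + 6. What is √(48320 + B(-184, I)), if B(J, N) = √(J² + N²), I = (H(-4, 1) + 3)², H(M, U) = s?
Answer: 2*√(12080 + 2*√533) ≈ 220.24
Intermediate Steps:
s = 1 (s = -5 + 6 = 1)
H(M, U) = 1
I = 16 (I = (1 + 3)² = 4² = 16)
√(48320 + B(-184, I)) = √(48320 + √((-184)² + 16²)) = √(48320 + √(33856 + 256)) = √(48320 + √34112) = √(48320 + 8*√533)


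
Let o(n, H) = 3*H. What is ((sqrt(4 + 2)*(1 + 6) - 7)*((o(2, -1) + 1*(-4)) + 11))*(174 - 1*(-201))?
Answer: -10500 + 10500*sqrt(6) ≈ 15220.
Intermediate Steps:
((sqrt(4 + 2)*(1 + 6) - 7)*((o(2, -1) + 1*(-4)) + 11))*(174 - 1*(-201)) = ((sqrt(4 + 2)*(1 + 6) - 7)*((3*(-1) + 1*(-4)) + 11))*(174 - 1*(-201)) = ((sqrt(6)*7 - 7)*((-3 - 4) + 11))*(174 + 201) = ((7*sqrt(6) - 7)*(-7 + 11))*375 = ((-7 + 7*sqrt(6))*4)*375 = (-28 + 28*sqrt(6))*375 = -10500 + 10500*sqrt(6)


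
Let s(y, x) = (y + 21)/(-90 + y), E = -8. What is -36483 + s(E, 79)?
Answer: -3575347/98 ≈ -36483.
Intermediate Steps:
s(y, x) = (21 + y)/(-90 + y)
-36483 + s(E, 79) = -36483 + (21 - 8)/(-90 - 8) = -36483 + 13/(-98) = -36483 - 1/98*13 = -36483 - 13/98 = -3575347/98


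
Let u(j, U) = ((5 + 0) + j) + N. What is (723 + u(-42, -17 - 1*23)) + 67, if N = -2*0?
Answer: 753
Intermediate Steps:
N = 0
u(j, U) = 5 + j (u(j, U) = ((5 + 0) + j) + 0 = (5 + j) + 0 = 5 + j)
(723 + u(-42, -17 - 1*23)) + 67 = (723 + (5 - 42)) + 67 = (723 - 37) + 67 = 686 + 67 = 753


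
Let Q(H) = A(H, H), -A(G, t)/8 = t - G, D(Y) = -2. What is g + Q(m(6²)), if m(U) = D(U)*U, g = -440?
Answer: -440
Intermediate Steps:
A(G, t) = -8*t + 8*G (A(G, t) = -8*(t - G) = -8*t + 8*G)
m(U) = -2*U
Q(H) = 0 (Q(H) = -8*H + 8*H = 0)
g + Q(m(6²)) = -440 + 0 = -440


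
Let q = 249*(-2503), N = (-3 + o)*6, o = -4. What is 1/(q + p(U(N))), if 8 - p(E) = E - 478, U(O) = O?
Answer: -1/622719 ≈ -1.6059e-6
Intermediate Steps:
N = -42 (N = (-3 - 4)*6 = -7*6 = -42)
p(E) = 486 - E (p(E) = 8 - (E - 478) = 8 - (-478 + E) = 8 + (478 - E) = 486 - E)
q = -623247
1/(q + p(U(N))) = 1/(-623247 + (486 - 1*(-42))) = 1/(-623247 + (486 + 42)) = 1/(-623247 + 528) = 1/(-622719) = -1/622719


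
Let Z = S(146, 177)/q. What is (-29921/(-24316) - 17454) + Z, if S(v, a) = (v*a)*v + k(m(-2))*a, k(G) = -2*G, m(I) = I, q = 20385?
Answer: -570617194921/33045444 ≈ -17268.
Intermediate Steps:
S(v, a) = 4*a + a*v² (S(v, a) = (v*a)*v + (-2*(-2))*a = (a*v)*v + 4*a = a*v² + 4*a = 4*a + a*v²)
Z = 251576/1359 (Z = (177*(4 + 146²))/20385 = (177*(4 + 21316))*(1/20385) = (177*21320)*(1/20385) = 3773640*(1/20385) = 251576/1359 ≈ 185.12)
(-29921/(-24316) - 17454) + Z = (-29921/(-24316) - 17454) + 251576/1359 = (-29921*(-1/24316) - 17454) + 251576/1359 = (29921/24316 - 17454) + 251576/1359 = -424381543/24316 + 251576/1359 = -570617194921/33045444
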